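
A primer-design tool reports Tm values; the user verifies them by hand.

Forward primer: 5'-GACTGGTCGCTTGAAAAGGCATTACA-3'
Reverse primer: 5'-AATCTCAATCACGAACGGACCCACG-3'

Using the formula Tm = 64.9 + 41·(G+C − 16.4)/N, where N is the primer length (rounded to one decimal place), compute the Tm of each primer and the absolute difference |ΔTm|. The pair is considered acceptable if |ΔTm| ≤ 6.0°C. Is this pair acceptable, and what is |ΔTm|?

|ΔTm| = 1.3°C; the pair is acceptable.

Forward: G+C = 12, N = 26 → Tm = 64.9 + 41·(12 − 16.4)/26 = 58.0°C.
Reverse: G+C = 13, N = 25 → Tm = 64.9 + 41·(13 − 16.4)/25 = 59.3°C.
|ΔTm| = |58.0 − 59.3| = 1.3°C, ≤ 6.0°C.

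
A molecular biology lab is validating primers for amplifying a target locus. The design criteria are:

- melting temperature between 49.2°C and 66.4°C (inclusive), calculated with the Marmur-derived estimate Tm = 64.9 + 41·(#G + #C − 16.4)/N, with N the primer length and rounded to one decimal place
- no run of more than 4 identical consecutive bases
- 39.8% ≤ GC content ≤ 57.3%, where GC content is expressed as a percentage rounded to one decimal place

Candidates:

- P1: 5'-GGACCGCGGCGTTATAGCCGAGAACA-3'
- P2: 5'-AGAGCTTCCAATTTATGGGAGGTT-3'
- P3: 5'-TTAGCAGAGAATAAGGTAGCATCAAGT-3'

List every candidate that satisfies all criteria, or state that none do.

P2 only.

P1 (26 nt, A=7 T=3 G=9 C=7): Tm = 64.9 + 41·(16 − 16.4)/26 = 64.3°C ✓; longest run = 2 ✓; GC 16/26 = 61.5%, outside 39.8–57.3% ✗ — fails.
P2 (24 nt, A=6 T=8 G=7 C=3): Tm = 64.9 + 41·(10 − 16.4)/24 = 54.0°C ✓; longest run = 3 ✓; GC 10/24 = 41.7% ✓ — passes.
P3 (27 nt, A=11 T=6 G=7 C=3): Tm = 64.9 + 41·(10 − 16.4)/27 = 55.2°C ✓; longest run = 2 ✓; GC 10/27 = 37.0%, outside 39.8–57.3% ✗ — fails.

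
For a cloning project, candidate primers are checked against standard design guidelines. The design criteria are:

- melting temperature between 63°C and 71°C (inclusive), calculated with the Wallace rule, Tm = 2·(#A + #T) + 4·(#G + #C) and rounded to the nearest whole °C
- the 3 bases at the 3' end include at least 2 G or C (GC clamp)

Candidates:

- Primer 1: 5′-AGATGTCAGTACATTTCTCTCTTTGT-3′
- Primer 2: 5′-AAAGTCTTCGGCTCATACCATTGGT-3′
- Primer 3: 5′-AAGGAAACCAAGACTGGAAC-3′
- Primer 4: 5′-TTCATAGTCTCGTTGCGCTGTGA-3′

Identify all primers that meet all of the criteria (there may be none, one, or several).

None of the candidates satisfy all criteria.

Primer 1 (26 nt, A=5 T=12 G=4 C=5): Tm = 2·17 + 4·9 = 70°C ✓; 3' end TGT has 1 G/C, need ≥2 ✗ — fails.
Primer 2 (25 nt, A=6 T=8 G=5 C=6): Tm = 2·14 + 4·11 = 72°C, outside 63–71°C ✗; 3' end GGT has 2 G/C ✓ — fails.
Primer 3 (20 nt, A=10 T=1 G=5 C=4): Tm = 2·11 + 4·9 = 58°C, outside 63–71°C ✗; 3' end AAC has 1 G/C, need ≥2 ✗ — fails.
Primer 4 (23 nt, A=3 T=9 G=6 C=5): Tm = 2·12 + 4·11 = 68°C ✓; 3' end TGA has 1 G/C, need ≥2 ✗ — fails.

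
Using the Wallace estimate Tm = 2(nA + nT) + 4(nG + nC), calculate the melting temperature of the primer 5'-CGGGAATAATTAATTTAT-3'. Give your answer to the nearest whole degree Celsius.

44°C

Base counts: A=7, T=7, G=3, C=1 (length 18).
Tm = 2·(7+7) + 4·(3+1) = 2·14 + 4·4 = 28 + 16 = 44°C.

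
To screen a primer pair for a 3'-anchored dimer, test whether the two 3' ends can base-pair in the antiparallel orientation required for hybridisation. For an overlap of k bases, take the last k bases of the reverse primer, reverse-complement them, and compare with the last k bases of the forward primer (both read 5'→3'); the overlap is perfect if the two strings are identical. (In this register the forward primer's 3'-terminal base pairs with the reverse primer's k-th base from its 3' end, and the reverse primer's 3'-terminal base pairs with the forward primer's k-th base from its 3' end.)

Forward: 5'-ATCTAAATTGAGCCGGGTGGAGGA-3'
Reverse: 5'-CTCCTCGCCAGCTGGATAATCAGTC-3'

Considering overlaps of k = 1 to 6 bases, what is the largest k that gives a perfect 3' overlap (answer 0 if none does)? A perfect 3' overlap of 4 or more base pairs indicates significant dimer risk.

Last 6 bases (5'→3') — forward …GGAGGA, reverse …TCAGTC.
Reverse complement of the reverse primer's last 6 bases: GACTGA; its first k bases are the reverse complement of the reverse primer's last k bases, so a perfect k-base overlap needs the forward primer's last k bases to equal them.
Comparing (forward last k vs required): k=1: A vs G ✗; k=2: GA vs GA ✓; k=3: GGA vs GAC ✗; k=4: AGGA vs GACT ✗; k=5: GAGGA vs GACTG ✗; k=6: GGAGGA vs GACTGA ✗.
Only k = 2 is perfect, so the longest perfect 3' overlap is 2.

Longest perfect overlap: 2 complementary base pairs; below the dimer-risk threshold (threshold 4).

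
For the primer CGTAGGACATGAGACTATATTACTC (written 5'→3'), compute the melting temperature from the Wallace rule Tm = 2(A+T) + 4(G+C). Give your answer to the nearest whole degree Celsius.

70°C

Base counts: A=8, T=7, G=5, C=5 (length 25).
Tm = 2·(8+7) + 4·(5+5) = 2·15 + 4·10 = 30 + 40 = 70°C.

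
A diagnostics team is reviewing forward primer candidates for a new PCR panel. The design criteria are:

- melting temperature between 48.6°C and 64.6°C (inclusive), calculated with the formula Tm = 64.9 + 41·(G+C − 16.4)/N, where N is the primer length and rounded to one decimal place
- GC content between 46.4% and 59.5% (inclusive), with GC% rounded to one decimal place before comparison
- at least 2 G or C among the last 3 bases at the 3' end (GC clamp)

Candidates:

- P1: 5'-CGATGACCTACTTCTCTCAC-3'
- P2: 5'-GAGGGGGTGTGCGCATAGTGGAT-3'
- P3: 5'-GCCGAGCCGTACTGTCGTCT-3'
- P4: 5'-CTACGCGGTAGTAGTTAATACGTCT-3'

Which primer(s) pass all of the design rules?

P1 only.

P1 (20 nt, A=4 T=6 G=2 C=8): Tm = 64.9 + 41·(10 − 16.4)/20 = 51.8°C ✓; GC 10/20 = 50.0% ✓; 3' end CAC has 2 G/C ✓ — passes.
P2 (23 nt, A=4 T=5 G=12 C=2): Tm = 64.9 + 41·(14 − 16.4)/23 = 60.6°C ✓; GC 14/23 = 60.9%, outside 46.4–59.5% ✗; 3' end GAT has 1 G/C, need ≥2 ✗ — fails.
P3 (20 nt, A=2 T=5 G=6 C=7): Tm = 64.9 + 41·(13 − 16.4)/20 = 57.9°C ✓; GC 13/20 = 65.0%, outside 46.4–59.5% ✗; 3' end TCT has 1 G/C, need ≥2 ✗ — fails.
P4 (25 nt, A=6 T=8 G=6 C=5): Tm = 64.9 + 41·(11 − 16.4)/25 = 56.0°C ✓; GC 11/25 = 44.0%, outside 46.4–59.5% ✗; 3' end TCT has 1 G/C, need ≥2 ✗ — fails.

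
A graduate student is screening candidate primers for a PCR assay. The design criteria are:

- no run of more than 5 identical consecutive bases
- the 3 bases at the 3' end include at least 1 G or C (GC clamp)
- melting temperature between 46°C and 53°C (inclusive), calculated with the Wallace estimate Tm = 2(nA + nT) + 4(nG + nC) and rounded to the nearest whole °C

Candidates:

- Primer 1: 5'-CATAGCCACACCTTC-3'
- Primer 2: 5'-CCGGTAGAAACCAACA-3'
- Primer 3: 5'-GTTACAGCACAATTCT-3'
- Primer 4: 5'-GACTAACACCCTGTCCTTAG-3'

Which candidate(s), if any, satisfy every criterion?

Primer 1 and Primer 2.

Primer 1 (15 nt, A=4 T=3 G=1 C=7): longest run = 2 ✓; 3' end TTC has 1 G/C ✓; Tm = 2·7 + 4·8 = 46°C ✓ — passes.
Primer 2 (16 nt, A=7 T=1 G=3 C=5): longest run = 3 ✓; 3' end ACA has 1 G/C ✓; Tm = 2·8 + 4·8 = 48°C ✓ — passes.
Primer 3 (16 nt, A=5 T=5 G=2 C=4): longest run = 2 ✓; 3' end TCT has 1 G/C ✓; Tm = 2·10 + 4·6 = 44°C, outside 46–53°C ✗ — fails.
Primer 4 (20 nt, A=5 T=5 G=3 C=7): longest run = 3 ✓; 3' end TAG has 1 G/C ✓; Tm = 2·10 + 4·10 = 60°C, outside 46–53°C ✗ — fails.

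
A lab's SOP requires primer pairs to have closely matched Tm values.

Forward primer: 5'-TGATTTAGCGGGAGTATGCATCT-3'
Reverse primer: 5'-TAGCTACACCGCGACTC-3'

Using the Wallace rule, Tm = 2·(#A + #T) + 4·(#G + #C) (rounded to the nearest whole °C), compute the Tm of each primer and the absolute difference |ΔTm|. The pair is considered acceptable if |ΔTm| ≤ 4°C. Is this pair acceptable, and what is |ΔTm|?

|ΔTm| = 12°C; the pair is not acceptable.

Forward: A=5 T=8 G=7 C=3 → Tm = 2·13 + 4·10 = 66°C.
Reverse: A=4 T=3 G=3 C=7 → Tm = 2·7 + 4·10 = 54°C.
|ΔTm| = |66 − 54| = 12°C, > 4°C.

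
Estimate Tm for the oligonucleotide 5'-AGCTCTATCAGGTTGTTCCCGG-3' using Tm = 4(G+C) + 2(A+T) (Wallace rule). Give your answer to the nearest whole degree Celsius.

Base counts: A=3, T=7, G=6, C=6 (length 22).
Tm = 2·(3+7) + 4·(6+6) = 2·10 + 4·12 = 20 + 48 = 68°C.

68°C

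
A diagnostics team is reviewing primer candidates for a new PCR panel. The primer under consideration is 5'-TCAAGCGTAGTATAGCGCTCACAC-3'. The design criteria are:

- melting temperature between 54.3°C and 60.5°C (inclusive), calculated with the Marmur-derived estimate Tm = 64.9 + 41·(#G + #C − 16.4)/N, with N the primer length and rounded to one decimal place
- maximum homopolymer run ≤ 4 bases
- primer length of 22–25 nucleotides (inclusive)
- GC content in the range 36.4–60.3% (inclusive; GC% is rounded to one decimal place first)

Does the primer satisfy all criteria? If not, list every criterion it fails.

Base counts: A=7, T=5, G=5, C=7 (length 24).
Tm: Tm = 64.9 + 41·(12 − 16.4)/24 = 57.4°C ✓
homopolymer run: longest run = 2 ✓
length: length 24 ✓
GC content: GC 12/24 = 50.0% ✓

Meets all criteria.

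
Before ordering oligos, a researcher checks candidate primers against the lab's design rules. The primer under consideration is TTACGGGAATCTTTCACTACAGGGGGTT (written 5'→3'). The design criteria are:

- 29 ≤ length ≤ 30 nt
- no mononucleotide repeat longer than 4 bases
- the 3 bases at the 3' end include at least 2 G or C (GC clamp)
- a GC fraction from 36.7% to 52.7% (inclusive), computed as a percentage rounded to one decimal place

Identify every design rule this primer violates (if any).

Fails: length, homopolymer run, GC clamp.

Base counts: A=6, T=9, G=8, C=5 (length 28).
length: length 28, outside 29–30 ✗
homopolymer run: longest run = 5, exceeds 4 ✗
GC clamp: 3' end GTT has 1 G/C, need ≥2 ✗
GC content: GC 13/28 = 46.4% ✓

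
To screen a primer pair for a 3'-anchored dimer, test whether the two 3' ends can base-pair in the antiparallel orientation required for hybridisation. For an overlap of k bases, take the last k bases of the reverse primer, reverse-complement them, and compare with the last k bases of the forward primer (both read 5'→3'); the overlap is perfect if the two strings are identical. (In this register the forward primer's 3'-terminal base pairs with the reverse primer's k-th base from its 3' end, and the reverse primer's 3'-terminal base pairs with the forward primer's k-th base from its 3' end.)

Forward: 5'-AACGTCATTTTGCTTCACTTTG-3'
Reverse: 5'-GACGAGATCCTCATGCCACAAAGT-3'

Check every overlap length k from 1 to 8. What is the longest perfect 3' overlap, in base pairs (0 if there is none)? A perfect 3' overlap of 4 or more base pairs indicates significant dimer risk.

Last 8 bases (5'→3') — forward …TCACTTTG, reverse …CACAAAGT.
Reverse complement of the reverse primer's last 8 bases: ACTTTGTG; its first k bases are the reverse complement of the reverse primer's last k bases, so a perfect k-base overlap needs the forward primer's last k bases to equal them.
Comparing (forward last k vs required): k=1: G vs A ✗; k=2: TG vs AC ✗; k=3: TTG vs ACT ✗; k=4: TTTG vs ACTT ✗; k=5: CTTTG vs ACTTT ✗; k=6: ACTTTG vs ACTTTG ✓; k=7: CACTTTG vs ACTTTGT ✗; k=8: TCACTTTG vs ACTTTGTG ✗.
Only k = 6 is perfect, so the longest perfect 3' overlap is 6.

Longest perfect overlap: 6 complementary base pairs; significant dimer risk (threshold 4).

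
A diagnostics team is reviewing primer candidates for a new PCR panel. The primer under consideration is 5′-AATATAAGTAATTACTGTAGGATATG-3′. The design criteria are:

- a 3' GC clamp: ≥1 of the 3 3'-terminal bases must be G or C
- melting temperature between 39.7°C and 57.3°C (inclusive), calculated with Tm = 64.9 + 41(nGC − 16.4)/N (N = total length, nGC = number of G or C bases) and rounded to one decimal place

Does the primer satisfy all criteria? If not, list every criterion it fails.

Base counts: A=11, T=9, G=5, C=1 (length 26).
GC clamp: 3' end ATG has 1 G/C ✓
Tm: Tm = 64.9 + 41·(6 − 16.4)/26 = 48.5°C ✓

Meets all criteria.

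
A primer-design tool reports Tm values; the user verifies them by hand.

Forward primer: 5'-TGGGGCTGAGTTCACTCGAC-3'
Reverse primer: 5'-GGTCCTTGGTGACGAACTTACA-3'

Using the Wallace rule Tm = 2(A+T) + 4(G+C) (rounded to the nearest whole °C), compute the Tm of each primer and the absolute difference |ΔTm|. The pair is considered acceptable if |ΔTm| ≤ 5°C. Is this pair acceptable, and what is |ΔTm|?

|ΔTm| = 2°C; the pair is acceptable.

Forward: A=3 T=5 G=7 C=5 → Tm = 2·8 + 4·12 = 64°C.
Reverse: A=5 T=6 G=6 C=5 → Tm = 2·11 + 4·11 = 66°C.
|ΔTm| = |64 − 66| = 2°C, ≤ 5°C.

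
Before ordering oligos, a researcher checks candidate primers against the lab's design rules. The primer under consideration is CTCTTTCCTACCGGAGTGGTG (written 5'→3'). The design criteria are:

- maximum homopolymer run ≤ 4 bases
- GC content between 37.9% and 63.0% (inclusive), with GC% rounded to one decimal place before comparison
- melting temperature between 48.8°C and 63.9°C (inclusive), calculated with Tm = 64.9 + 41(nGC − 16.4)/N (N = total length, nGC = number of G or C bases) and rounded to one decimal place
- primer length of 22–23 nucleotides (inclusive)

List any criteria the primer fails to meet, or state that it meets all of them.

Fails: length.

Base counts: A=2, T=7, G=6, C=6 (length 21).
homopolymer run: longest run = 3 ✓
GC content: GC 12/21 = 57.1% ✓
Tm: Tm = 64.9 + 41·(12 − 16.4)/21 = 56.3°C ✓
length: length 21, outside 22–23 ✗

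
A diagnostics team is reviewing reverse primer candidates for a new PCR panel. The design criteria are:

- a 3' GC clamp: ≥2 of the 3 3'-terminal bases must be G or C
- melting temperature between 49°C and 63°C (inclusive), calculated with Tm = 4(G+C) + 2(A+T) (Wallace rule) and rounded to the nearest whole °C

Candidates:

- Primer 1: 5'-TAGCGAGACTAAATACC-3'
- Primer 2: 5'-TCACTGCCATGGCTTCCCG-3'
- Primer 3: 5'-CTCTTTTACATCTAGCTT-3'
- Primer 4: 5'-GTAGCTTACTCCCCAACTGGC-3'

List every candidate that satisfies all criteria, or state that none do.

Primer 2 only.

Primer 1 (17 nt, A=7 T=3 G=3 C=4): 3' end ACC has 2 G/C ✓; Tm = 2·10 + 4·7 = 48°C, outside 49–63°C ✗ — fails.
Primer 2 (19 nt, A=2 T=5 G=4 C=8): 3' end CCG has 3 G/C ✓; Tm = 2·7 + 4·12 = 62°C ✓ — passes.
Primer 3 (18 nt, A=3 T=9 G=1 C=5): 3' end CTT has 1 G/C, need ≥2 ✗; Tm = 2·12 + 4·6 = 48°C, outside 49–63°C ✗ — fails.
Primer 4 (21 nt, A=4 T=5 G=4 C=8): 3' end GGC has 3 G/C ✓; Tm = 2·9 + 4·12 = 66°C, outside 49–63°C ✗ — fails.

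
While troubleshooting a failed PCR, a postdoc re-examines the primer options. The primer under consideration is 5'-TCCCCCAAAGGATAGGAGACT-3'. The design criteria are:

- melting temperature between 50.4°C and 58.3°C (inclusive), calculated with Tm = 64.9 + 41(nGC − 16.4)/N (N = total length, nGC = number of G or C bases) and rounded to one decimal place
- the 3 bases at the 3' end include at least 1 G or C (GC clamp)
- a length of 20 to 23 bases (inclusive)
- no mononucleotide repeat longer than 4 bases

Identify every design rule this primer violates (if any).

Base counts: A=7, T=3, G=5, C=6 (length 21).
Tm: Tm = 64.9 + 41·(11 − 16.4)/21 = 54.4°C ✓
GC clamp: 3' end ACT has 1 G/C ✓
length: length 21 ✓
homopolymer run: longest run = 5, exceeds 4 ✗

Fails: homopolymer run.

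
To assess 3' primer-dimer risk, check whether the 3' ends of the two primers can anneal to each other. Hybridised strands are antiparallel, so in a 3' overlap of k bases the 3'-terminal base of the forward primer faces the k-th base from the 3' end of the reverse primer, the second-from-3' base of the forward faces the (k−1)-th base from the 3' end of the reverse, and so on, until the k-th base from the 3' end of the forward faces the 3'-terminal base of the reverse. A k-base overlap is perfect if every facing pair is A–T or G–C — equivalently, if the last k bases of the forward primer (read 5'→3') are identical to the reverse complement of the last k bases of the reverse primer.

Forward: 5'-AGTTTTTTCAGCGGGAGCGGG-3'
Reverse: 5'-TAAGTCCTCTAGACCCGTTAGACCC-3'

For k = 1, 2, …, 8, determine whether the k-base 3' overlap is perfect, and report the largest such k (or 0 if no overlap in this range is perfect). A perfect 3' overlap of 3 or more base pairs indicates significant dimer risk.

Last 8 bases (5'→3') — forward …GGAGCGGG, reverse …TTAGACCC.
Reverse complement of the reverse primer's last 8 bases: GGGTCTAA; its first k bases are the reverse complement of the reverse primer's last k bases, so a perfect k-base overlap needs the forward primer's last k bases to equal them.
Comparing (forward last k vs required): k=1: G vs G ✓; k=2: GG vs GG ✓; k=3: GGG vs GGG ✓; k=4: CGGG vs GGGT ✗; k=5: GCGGG vs GGGTC ✗; k=6: AGCGGG vs GGGTCT ✗; k=7: GAGCGGG vs GGGTCTA ✗; k=8: GGAGCGGG vs GGGTCTAA ✗.
Perfect overlaps at k = 1, 2, 3; the largest is 3.

Longest perfect overlap: 3 complementary base pairs; significant dimer risk (threshold 3).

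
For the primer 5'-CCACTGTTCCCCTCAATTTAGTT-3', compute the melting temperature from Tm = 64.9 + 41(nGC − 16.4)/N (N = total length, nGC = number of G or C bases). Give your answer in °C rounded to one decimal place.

Base counts: A=4, T=9, G=2, C=8; G+C = 10, N = 23.
Tm = 64.9 + 41·(10 − 16.4)/23 = 64.9 + -262.40/23 = 53.5°C.

53.5°C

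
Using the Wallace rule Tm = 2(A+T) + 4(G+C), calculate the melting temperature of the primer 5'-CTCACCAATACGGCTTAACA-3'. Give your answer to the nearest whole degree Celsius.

58°C

Base counts: A=7, T=4, G=2, C=7 (length 20).
Tm = 2·(7+4) + 4·(2+7) = 2·11 + 4·9 = 22 + 36 = 58°C.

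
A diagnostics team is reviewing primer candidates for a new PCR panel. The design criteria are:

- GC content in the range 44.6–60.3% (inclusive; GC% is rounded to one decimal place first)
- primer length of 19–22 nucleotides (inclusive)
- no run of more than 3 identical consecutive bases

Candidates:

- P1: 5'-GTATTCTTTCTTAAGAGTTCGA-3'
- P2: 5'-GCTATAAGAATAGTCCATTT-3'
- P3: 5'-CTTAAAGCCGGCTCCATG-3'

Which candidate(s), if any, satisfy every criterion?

None of the candidates satisfy all criteria.

P1 (22 nt, A=5 T=10 G=4 C=3): GC 7/22 = 31.8%, outside 44.6–60.3% ✗; length 22 ✓; longest run = 3 ✓ — fails.
P2 (20 nt, A=7 T=7 G=3 C=3): GC 6/20 = 30.0%, outside 44.6–60.3% ✗; length 20 ✓; longest run = 3 ✓ — fails.
P3 (18 nt, A=4 T=4 G=4 C=6): GC 10/18 = 55.6% ✓; length 18, outside 19–22 ✗; longest run = 3 ✓ — fails.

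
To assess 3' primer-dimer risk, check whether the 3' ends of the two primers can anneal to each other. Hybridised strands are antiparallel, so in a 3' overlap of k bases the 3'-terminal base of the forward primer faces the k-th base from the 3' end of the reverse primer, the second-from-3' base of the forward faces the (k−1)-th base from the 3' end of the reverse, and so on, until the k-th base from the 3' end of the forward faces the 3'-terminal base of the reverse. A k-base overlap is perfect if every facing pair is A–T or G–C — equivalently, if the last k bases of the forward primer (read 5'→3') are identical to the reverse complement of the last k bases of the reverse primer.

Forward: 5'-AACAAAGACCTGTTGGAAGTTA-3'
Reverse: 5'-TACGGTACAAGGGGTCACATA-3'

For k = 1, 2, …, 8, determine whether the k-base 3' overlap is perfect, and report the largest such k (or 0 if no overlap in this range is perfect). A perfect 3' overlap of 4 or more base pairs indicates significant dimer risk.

Longest perfect overlap: 2 complementary base pairs; below the dimer-risk threshold (threshold 4).

Last 8 bases (5'→3') — forward …GGAAGTTA, reverse …GTCACATA.
Reverse complement of the reverse primer's last 8 bases: TATGTGAC; its first k bases are the reverse complement of the reverse primer's last k bases, so a perfect k-base overlap needs the forward primer's last k bases to equal them.
Comparing (forward last k vs required): k=1: A vs T ✗; k=2: TA vs TA ✓; k=3: TTA vs TAT ✗; k=4: GTTA vs TATG ✗; k=5: AGTTA vs TATGT ✗; k=6: AAGTTA vs TATGTG ✗; k=7: GAAGTTA vs TATGTGA ✗; k=8: GGAAGTTA vs TATGTGAC ✗.
Only k = 2 is perfect, so the longest perfect 3' overlap is 2.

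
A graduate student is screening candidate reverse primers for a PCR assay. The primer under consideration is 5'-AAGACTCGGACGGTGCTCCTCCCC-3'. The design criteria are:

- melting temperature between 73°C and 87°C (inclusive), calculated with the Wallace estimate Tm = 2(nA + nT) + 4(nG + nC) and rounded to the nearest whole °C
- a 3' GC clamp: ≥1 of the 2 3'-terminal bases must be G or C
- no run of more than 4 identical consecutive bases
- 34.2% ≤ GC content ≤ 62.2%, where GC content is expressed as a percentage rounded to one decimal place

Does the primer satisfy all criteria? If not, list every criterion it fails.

Base counts: A=4, T=4, G=6, C=10 (length 24).
Tm: Tm = 2·8 + 4·16 = 80°C ✓
GC clamp: 3' end CC has 2 G/C ✓
homopolymer run: longest run = 4 ✓
GC content: GC 16/24 = 66.7%, outside 34.2–62.2% ✗

Fails: GC content.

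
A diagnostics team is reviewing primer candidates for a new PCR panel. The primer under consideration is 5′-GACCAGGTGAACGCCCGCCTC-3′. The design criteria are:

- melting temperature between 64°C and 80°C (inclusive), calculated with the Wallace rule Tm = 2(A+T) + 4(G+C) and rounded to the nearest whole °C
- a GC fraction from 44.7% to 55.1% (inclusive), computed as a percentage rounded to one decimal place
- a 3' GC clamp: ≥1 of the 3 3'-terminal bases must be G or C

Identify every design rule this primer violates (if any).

Fails: GC content.

Base counts: A=4, T=2, G=6, C=9 (length 21).
Tm: Tm = 2·6 + 4·15 = 72°C ✓
GC content: GC 15/21 = 71.4%, outside 44.7–55.1% ✗
GC clamp: 3' end CTC has 2 G/C ✓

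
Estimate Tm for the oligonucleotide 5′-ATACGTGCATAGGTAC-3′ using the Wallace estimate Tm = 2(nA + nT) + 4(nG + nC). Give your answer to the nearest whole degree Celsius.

46°C

Base counts: A=5, T=4, G=4, C=3 (length 16).
Tm = 2·(5+4) + 4·(4+3) = 2·9 + 4·7 = 18 + 28 = 46°C.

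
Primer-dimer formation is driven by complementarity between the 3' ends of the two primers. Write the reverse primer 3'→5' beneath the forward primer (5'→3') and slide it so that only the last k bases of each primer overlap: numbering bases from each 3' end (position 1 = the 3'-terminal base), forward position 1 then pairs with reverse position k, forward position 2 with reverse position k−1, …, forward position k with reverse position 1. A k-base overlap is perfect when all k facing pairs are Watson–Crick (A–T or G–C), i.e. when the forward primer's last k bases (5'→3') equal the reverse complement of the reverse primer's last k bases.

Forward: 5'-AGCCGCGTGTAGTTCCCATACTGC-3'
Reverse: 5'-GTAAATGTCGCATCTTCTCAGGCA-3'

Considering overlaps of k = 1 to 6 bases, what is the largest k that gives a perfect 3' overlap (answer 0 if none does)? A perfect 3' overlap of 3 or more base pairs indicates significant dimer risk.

Longest perfect overlap: 3 complementary base pairs; significant dimer risk (threshold 3).

Last 6 bases (5'→3') — forward …TACTGC, reverse …CAGGCA.
Reverse complement of the reverse primer's last 6 bases: TGCCTG; its first k bases are the reverse complement of the reverse primer's last k bases, so a perfect k-base overlap needs the forward primer's last k bases to equal them.
Comparing (forward last k vs required): k=1: C vs T ✗; k=2: GC vs TG ✗; k=3: TGC vs TGC ✓; k=4: CTGC vs TGCC ✗; k=5: ACTGC vs TGCCT ✗; k=6: TACTGC vs TGCCTG ✗.
Only k = 3 is perfect, so the longest perfect 3' overlap is 3.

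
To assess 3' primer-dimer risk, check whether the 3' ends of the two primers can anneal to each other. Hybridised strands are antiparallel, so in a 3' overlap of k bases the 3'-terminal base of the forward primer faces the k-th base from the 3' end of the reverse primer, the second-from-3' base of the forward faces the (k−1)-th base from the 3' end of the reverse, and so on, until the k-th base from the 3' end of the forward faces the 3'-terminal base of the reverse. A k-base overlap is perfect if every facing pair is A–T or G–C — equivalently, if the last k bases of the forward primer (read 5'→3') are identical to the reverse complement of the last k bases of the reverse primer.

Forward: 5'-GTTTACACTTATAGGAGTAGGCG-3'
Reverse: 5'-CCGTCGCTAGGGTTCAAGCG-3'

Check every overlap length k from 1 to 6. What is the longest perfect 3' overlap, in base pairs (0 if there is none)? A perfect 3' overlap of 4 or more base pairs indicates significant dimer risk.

Last 6 bases (5'→3') — forward …TAGGCG, reverse …CAAGCG.
Reverse complement of the reverse primer's last 6 bases: CGCTTG; its first k bases are the reverse complement of the reverse primer's last k bases, so a perfect k-base overlap needs the forward primer's last k bases to equal them.
Comparing (forward last k vs required): k=1: G vs C ✗; k=2: CG vs CG ✓; k=3: GCG vs CGC ✗; k=4: GGCG vs CGCT ✗; k=5: AGGCG vs CGCTT ✗; k=6: TAGGCG vs CGCTTG ✗.
Only k = 2 is perfect, so the longest perfect 3' overlap is 2.

Longest perfect overlap: 2 complementary base pairs; below the dimer-risk threshold (threshold 4).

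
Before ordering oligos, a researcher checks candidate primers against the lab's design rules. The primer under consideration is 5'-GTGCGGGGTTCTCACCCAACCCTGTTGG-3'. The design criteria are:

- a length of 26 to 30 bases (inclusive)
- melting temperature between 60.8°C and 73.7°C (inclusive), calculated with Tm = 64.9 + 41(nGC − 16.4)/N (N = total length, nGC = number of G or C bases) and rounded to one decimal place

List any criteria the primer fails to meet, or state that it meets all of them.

Meets all criteria.

Base counts: A=3, T=7, G=9, C=9 (length 28).
length: length 28 ✓
Tm: Tm = 64.9 + 41·(18 − 16.4)/28 = 67.2°C ✓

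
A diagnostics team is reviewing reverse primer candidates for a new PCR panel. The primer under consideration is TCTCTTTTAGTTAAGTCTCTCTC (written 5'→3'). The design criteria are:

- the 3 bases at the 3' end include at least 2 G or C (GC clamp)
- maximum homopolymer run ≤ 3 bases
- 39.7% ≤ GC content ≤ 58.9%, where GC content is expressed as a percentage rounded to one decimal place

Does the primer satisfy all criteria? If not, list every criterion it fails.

Base counts: A=3, T=12, G=2, C=6 (length 23).
GC clamp: 3' end CTC has 2 G/C ✓
homopolymer run: longest run = 4, exceeds 3 ✗
GC content: GC 8/23 = 34.8%, outside 39.7–58.9% ✗

Fails: homopolymer run, GC content.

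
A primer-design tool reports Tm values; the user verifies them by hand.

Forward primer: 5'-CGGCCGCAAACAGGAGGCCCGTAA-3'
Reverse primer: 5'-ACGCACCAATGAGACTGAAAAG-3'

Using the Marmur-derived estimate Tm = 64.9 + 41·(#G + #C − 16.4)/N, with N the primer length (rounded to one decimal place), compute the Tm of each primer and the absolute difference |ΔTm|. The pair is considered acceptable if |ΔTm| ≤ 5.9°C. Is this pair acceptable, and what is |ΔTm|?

Forward: G+C = 16, N = 24 → Tm = 64.9 + 41·(16 − 16.4)/24 = 64.2°C.
Reverse: G+C = 10, N = 22 → Tm = 64.9 + 41·(10 − 16.4)/22 = 53.0°C.
|ΔTm| = |64.2 − 53.0| = 11.2°C, > 5.9°C.

|ΔTm| = 11.2°C; the pair is not acceptable.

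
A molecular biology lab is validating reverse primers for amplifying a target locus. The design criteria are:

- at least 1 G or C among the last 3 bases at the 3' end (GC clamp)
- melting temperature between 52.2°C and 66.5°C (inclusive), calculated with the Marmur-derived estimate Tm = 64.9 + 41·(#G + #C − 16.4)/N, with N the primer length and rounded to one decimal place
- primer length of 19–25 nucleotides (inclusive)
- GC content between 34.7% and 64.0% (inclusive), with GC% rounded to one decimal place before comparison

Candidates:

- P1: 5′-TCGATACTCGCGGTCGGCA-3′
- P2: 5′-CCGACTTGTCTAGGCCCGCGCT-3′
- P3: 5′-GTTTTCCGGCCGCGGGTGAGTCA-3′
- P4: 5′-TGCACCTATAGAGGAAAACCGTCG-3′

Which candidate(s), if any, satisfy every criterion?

P1 and P4.

P1 (19 nt, A=3 T=4 G=6 C=6): 3' end GCA has 2 G/C ✓; Tm = 64.9 + 41·(12 − 16.4)/19 = 55.4°C ✓; length 19 ✓; GC 12/19 = 63.2% ✓ — passes.
P2 (22 nt, A=2 T=5 G=6 C=9): 3' end GCT has 2 G/C ✓; Tm = 64.9 + 41·(15 − 16.4)/22 = 62.3°C ✓; length 22 ✓; GC 15/22 = 68.2%, outside 34.7–64.0% ✗ — fails.
P3 (23 nt, A=2 T=6 G=9 C=6): 3' end TCA has 1 G/C ✓; Tm = 64.9 + 41·(15 − 16.4)/23 = 62.4°C ✓; length 23 ✓; GC 15/23 = 65.2%, outside 34.7–64.0% ✗ — fails.
P4 (24 nt, A=8 T=4 G=6 C=6): 3' end TCG has 2 G/C ✓; Tm = 64.9 + 41·(12 − 16.4)/24 = 57.4°C ✓; length 24 ✓; GC 12/24 = 50.0% ✓ — passes.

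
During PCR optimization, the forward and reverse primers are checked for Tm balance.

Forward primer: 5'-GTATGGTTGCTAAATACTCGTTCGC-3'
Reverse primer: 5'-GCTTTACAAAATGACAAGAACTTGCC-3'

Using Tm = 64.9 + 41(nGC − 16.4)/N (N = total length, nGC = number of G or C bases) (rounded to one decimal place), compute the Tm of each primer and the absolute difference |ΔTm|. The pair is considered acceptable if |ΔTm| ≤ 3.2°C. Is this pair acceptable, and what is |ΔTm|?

Forward: G+C = 11, N = 25 → Tm = 64.9 + 41·(11 − 16.4)/25 = 56.0°C.
Reverse: G+C = 10, N = 26 → Tm = 64.9 + 41·(10 − 16.4)/26 = 54.8°C.
|ΔTm| = |56.0 − 54.8| = 1.2°C, ≤ 3.2°C.

|ΔTm| = 1.2°C; the pair is acceptable.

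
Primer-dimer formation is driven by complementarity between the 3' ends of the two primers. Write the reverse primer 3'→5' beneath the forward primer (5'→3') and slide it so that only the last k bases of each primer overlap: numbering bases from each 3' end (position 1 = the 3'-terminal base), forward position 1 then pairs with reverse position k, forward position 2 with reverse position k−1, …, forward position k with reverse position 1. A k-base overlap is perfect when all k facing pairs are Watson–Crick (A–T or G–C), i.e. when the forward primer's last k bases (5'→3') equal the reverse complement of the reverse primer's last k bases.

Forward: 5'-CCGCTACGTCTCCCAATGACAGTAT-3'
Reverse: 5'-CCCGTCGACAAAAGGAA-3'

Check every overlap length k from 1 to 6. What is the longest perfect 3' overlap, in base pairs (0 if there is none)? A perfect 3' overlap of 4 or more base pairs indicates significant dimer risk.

Longest perfect overlap: 1 complementary base pair; below the dimer-risk threshold (threshold 4).

Last 6 bases (5'→3') — forward …CAGTAT, reverse …AAGGAA.
Reverse complement of the reverse primer's last 6 bases: TTCCTT; its first k bases are the reverse complement of the reverse primer's last k bases, so a perfect k-base overlap needs the forward primer's last k bases to equal them.
Comparing (forward last k vs required): k=1: T vs T ✓; k=2: AT vs TT ✗; k=3: TAT vs TTC ✗; k=4: GTAT vs TTCC ✗; k=5: AGTAT vs TTCCT ✗; k=6: CAGTAT vs TTCCTT ✗.
Only k = 1 is perfect, so the longest perfect 3' overlap is 1.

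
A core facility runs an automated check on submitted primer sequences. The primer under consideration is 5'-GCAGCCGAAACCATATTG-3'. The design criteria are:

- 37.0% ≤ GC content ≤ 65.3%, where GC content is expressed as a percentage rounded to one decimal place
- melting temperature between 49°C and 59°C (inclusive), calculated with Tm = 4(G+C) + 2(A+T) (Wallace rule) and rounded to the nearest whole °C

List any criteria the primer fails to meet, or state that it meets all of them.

Base counts: A=6, T=3, G=4, C=5 (length 18).
GC content: GC 9/18 = 50.0% ✓
Tm: Tm = 2·9 + 4·9 = 54°C ✓

Meets all criteria.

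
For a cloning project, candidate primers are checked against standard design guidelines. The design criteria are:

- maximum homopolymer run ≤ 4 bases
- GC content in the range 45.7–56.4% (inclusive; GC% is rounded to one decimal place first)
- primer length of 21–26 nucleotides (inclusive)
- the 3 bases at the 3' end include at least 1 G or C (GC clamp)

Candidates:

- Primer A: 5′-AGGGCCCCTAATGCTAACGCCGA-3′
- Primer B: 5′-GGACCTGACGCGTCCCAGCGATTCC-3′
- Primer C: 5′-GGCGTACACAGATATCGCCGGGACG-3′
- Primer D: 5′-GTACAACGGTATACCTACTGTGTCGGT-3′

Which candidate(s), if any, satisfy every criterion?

None of the candidates satisfy all criteria.

Primer A (23 nt, A=6 T=3 G=6 C=8): longest run = 4 ✓; GC 14/23 = 60.9%, outside 45.7–56.4% ✗; length 23 ✓; 3' end CGA has 2 G/C ✓ — fails.
Primer B (25 nt, A=4 T=4 G=7 C=10): longest run = 3 ✓; GC 17/25 = 68.0%, outside 45.7–56.4% ✗; length 25 ✓; 3' end TCC has 2 G/C ✓ — fails.
Primer C (25 nt, A=6 T=3 G=9 C=7): longest run = 3 ✓; GC 16/25 = 64.0%, outside 45.7–56.4% ✗; length 25 ✓; 3' end ACG has 2 G/C ✓ — fails.
Primer D (27 nt, A=6 T=8 G=7 C=6): longest run = 2 ✓; GC 13/27 = 48.1% ✓; length 27, outside 21–26 ✗; 3' end GGT has 2 G/C ✓ — fails.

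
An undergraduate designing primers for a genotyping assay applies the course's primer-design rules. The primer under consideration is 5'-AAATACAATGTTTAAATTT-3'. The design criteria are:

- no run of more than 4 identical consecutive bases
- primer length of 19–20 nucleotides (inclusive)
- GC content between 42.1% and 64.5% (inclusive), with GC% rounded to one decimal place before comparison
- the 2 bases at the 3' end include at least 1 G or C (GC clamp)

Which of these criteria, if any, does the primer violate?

Fails: GC content, GC clamp.

Base counts: A=9, T=8, G=1, C=1 (length 19).
homopolymer run: longest run = 3 ✓
length: length 19 ✓
GC content: GC 2/19 = 10.5%, outside 42.1–64.5% ✗
GC clamp: 3' end TT has 0 G/C, need ≥1 ✗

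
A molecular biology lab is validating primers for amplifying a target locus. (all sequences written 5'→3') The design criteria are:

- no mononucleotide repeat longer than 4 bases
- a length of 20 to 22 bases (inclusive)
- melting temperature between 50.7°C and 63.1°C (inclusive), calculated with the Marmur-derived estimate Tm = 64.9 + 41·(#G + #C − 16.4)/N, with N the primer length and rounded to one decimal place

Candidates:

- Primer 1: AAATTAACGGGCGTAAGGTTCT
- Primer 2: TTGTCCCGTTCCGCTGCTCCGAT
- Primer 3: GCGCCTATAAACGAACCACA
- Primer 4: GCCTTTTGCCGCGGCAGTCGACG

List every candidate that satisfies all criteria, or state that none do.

Primer 1 and Primer 3.

Primer 1 (22 nt, A=7 T=6 G=6 C=3): longest run = 3 ✓; length 22 ✓; Tm = 64.9 + 41·(9 − 16.4)/22 = 51.1°C ✓ — passes.
Primer 2 (23 nt, A=1 T=8 G=5 C=9): longest run = 3 ✓; length 23, outside 20–22 ✗; Tm = 64.9 + 41·(14 − 16.4)/23 = 60.6°C ✓ — fails.
Primer 3 (20 nt, A=8 T=2 G=3 C=7): longest run = 3 ✓; length 20 ✓; Tm = 64.9 + 41·(10 − 16.4)/20 = 51.8°C ✓ — passes.
Primer 4 (23 nt, A=2 T=5 G=8 C=8): longest run = 4 ✓; length 23, outside 20–22 ✗; Tm = 64.9 + 41·(16 − 16.4)/23 = 64.2°C, outside 50.7–63.1°C ✗ — fails.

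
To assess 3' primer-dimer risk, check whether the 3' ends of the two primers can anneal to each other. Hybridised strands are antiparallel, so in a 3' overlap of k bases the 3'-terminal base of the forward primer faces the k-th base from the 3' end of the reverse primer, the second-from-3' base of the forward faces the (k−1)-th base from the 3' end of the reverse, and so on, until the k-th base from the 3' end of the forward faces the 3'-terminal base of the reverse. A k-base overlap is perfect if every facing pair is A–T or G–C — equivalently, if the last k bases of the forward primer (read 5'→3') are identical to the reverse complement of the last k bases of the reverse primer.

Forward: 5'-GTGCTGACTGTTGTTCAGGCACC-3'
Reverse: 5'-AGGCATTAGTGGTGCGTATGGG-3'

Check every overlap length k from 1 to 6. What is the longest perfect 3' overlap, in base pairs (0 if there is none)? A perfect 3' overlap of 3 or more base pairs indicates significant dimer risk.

Last 6 bases (5'→3') — forward …GGCACC, reverse …TATGGG.
Reverse complement of the reverse primer's last 6 bases: CCCATA; its first k bases are the reverse complement of the reverse primer's last k bases, so a perfect k-base overlap needs the forward primer's last k bases to equal them.
Comparing (forward last k vs required): k=1: C vs C ✓; k=2: CC vs CC ✓; k=3: ACC vs CCC ✗; k=4: CACC vs CCCA ✗; k=5: GCACC vs CCCAT ✗; k=6: GGCACC vs CCCATA ✗.
Perfect overlaps at k = 1, 2; the largest is 2.

Longest perfect overlap: 2 complementary base pairs; below the dimer-risk threshold (threshold 3).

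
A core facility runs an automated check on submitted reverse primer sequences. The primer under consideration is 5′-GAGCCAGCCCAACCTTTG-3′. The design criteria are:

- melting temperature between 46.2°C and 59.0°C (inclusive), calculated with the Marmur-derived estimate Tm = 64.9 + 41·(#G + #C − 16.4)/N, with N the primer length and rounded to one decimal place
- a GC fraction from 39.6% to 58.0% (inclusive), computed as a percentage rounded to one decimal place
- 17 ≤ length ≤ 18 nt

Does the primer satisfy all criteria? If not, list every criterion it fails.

Base counts: A=4, T=3, G=4, C=7 (length 18).
Tm: Tm = 64.9 + 41·(11 − 16.4)/18 = 52.6°C ✓
GC content: GC 11/18 = 61.1%, outside 39.6–58.0% ✗
length: length 18 ✓

Fails: GC content.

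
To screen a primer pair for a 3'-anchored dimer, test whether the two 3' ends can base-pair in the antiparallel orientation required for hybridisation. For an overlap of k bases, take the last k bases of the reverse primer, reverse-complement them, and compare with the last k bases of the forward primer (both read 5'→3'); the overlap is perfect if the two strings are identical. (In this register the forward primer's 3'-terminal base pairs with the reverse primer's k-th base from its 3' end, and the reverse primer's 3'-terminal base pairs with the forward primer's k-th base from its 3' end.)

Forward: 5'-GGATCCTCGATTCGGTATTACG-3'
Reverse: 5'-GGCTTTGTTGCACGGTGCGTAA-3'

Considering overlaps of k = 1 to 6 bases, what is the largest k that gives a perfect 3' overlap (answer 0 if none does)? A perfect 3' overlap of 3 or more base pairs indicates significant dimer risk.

Longest perfect overlap: 5 complementary base pairs; significant dimer risk (threshold 3).

Last 6 bases (5'→3') — forward …ATTACG, reverse …GCGTAA.
Reverse complement of the reverse primer's last 6 bases: TTACGC; its first k bases are the reverse complement of the reverse primer's last k bases, so a perfect k-base overlap needs the forward primer's last k bases to equal them.
Comparing (forward last k vs required): k=1: G vs T ✗; k=2: CG vs TT ✗; k=3: ACG vs TTA ✗; k=4: TACG vs TTAC ✗; k=5: TTACG vs TTACG ✓; k=6: ATTACG vs TTACGC ✗.
Only k = 5 is perfect, so the longest perfect 3' overlap is 5.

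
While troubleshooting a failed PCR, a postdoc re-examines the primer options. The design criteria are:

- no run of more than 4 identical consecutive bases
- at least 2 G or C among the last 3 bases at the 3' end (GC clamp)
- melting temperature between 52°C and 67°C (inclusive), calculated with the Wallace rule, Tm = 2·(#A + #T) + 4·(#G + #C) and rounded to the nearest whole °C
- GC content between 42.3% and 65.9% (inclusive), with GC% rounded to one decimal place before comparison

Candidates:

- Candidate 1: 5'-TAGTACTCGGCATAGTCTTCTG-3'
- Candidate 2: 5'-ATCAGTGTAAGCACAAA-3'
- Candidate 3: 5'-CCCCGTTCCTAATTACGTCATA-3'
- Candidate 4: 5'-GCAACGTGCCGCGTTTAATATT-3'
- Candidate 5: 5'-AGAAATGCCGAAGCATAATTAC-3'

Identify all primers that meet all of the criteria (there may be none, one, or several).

Candidate 1 only.

Candidate 1 (22 nt, A=4 T=8 G=5 C=5): longest run = 2 ✓; 3' end CTG has 2 G/C ✓; Tm = 2·12 + 4·10 = 64°C ✓; GC 10/22 = 45.5% ✓ — passes.
Candidate 2 (17 nt, A=8 T=3 G=3 C=3): longest run = 3 ✓; 3' end AAA has 0 G/C, need ≥2 ✗; Tm = 2·11 + 4·6 = 46°C, outside 52–67°C ✗; GC 6/17 = 35.3%, outside 42.3–65.9% ✗ — fails.
Candidate 3 (22 nt, A=5 T=7 G=2 C=8): longest run = 4 ✓; 3' end ATA has 0 G/C, need ≥2 ✗; Tm = 2·12 + 4·10 = 64°C ✓; GC 10/22 = 45.5% ✓ — fails.
Candidate 4 (22 nt, A=5 T=7 G=5 C=5): longest run = 3 ✓; 3' end ATT has 0 G/C, need ≥2 ✗; Tm = 2·12 + 4·10 = 64°C ✓; GC 10/22 = 45.5% ✓ — fails.
Candidate 5 (22 nt, A=10 T=4 G=4 C=4): longest run = 3 ✓; 3' end TAC has 1 G/C, need ≥2 ✗; Tm = 2·14 + 4·8 = 60°C ✓; GC 8/22 = 36.4%, outside 42.3–65.9% ✗ — fails.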